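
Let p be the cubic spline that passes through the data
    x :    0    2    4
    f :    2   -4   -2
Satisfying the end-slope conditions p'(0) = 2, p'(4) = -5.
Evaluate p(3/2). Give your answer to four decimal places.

-2.6641

With M_i denoting the second derivative at x_i, h_i = 2, 2, and Δ_i = (y_(i+1) − y_i)/h_i = -3, 1:
  2·M_0 + 8·M_1 + 2·M_2 = 6(Δ_1 - Δ_0) = 24
Clamped end conditions give two more equations: 2h_0·M_0 + h_0·M_1 = 6(Δ_0 - p'(0)) = -30 and h_1·M_1 + 2h_1·M_2 = 6(p'(4) - Δ_1) = -36.
Solving the tridiagonal system: M_0 = -49/4, M_1 = 19/2, M_2 = -55/4.
On [0, 2], p(x) = 2 + 2·x - 49/8·x² + 29/16·x³.
With x = 3/2: p(3/2) = -341/128.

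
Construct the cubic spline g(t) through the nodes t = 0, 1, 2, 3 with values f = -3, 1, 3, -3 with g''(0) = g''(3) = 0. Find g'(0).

Let M_i = g''(x_i). Step sizes h_i = 1, 1, 1; slopes of the chords Δ_i = (y_(i+1) - y_i)/h_i = 4, 2, -6.
  1·M_0 + 4·M_1 + 1·M_2 = 6(Δ_1 - Δ_0) = -12
  1·M_1 + 4·M_2 + 1·M_3 = 6(Δ_2 - Δ_1) = -48
Natural end conditions: M_0 = M_3 = 0.
Forward elimination and back-substitution give M_0 = 0, M_1 = 0, M_2 = -12, M_3 = 0.
On [0, 1], g'(t) = b_0 + 2c_0·t + 3d_0·t² with b_0 = Δ_0 - h_0(2M_0 + M_1)/6 = 4, c_0 = M_0/2 = 0, d_0 = (M_1 - M_0)/(6h_0) = 0. So g'(0) = 4.

4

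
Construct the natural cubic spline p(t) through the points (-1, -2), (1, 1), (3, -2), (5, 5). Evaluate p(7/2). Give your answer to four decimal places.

-1.2563

Write M_i for p''(x_i). With h_i = 2, 2, 2 and divided differences Δ_i = 3/2, -3/2, 7/2, the continuity of p' gives the tridiagonal system
  2·M_0 + 8·M_1 + 2·M_2 = 6(Δ_1 - Δ_0) = -18
  2·M_1 + 8·M_2 + 2·M_3 = 6(Δ_2 - Δ_1) = 30
Natural end conditions: M_0 = M_3 = 0.
Hence M_0 = 0, M_1 = -17/5, M_2 = 23/5, M_3 = 0.
On [3, 5], p(t) = -2 + 13/30·(t - 3) + 23/10·(t - 3)² - 23/60·(t - 3)³.
With (t - 3) = 1/2: p(7/2) = -201/160.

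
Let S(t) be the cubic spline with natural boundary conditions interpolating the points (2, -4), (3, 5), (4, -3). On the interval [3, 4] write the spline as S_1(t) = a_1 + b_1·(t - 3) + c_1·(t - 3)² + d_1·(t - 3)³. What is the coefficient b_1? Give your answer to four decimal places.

0.5000

With M_i denoting the second derivative at x_i, h_i = 1, 1, and Δ_i = (y_(i+1) − y_i)/h_i = 9, -8:
  1·M_0 + 4·M_1 + 1·M_2 = 6(Δ_1 - Δ_0) = -102
Natural end conditions: M_0 = M_2 = 0.
Hence M_0 = 0, M_1 = -51/2, M_2 = 0.
On [3, 4], with S_1(t) = a_1 + b_1·(t - 3) + c_1·(t - 3)² + d_1·(t - 3)³: c_1 = M_1/2 = -51/4, d_1 = (M_2 - M_1)/(6h_1) = 17/4, b_1 = Δ_1 - h_1(2M_1 + M_2)/6 = 1/2.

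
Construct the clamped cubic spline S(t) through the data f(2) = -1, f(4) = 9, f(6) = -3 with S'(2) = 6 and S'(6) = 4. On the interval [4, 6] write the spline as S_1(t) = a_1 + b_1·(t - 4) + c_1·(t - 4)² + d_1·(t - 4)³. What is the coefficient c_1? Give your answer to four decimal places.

With M_i denoting the second derivative at x_i, h_i = 2, 2, and Δ_i = (y_(i+1) − y_i)/h_i = 5, -6:
  2·M_0 + 8·M_1 + 2·M_2 = 6(Δ_1 - Δ_0) = -66
Clamped end conditions give two more equations: 2h_0·M_0 + h_0·M_1 = 6(Δ_0 - S'(2)) = -6 and h_1·M_1 + 2h_1·M_2 = 6(S'(6) - Δ_1) = 60.
Forward elimination and back-substitution give M_0 = 25/4, M_1 = -31/2, M_2 = 91/4.
On [4, 6], with S_1(t) = a_1 + b_1·(t - 4) + c_1·(t - 4)² + d_1·(t - 4)³: c_1 = M_1/2 = -31/4, d_1 = (M_2 - M_1)/(6h_1) = 51/16, b_1 = Δ_1 - h_1(2M_1 + M_2)/6 = -13/4.

-7.7500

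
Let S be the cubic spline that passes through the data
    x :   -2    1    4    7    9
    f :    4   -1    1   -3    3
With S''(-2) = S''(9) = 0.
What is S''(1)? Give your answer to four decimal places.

Let m_i = S''(x_i). Step sizes h_i = 3, 3, 3, 2; slopes of the chords Δ_i = (y_(i+1) - y_i)/h_i = -5/3, 2/3, -4/3, 3.
  3·m_0 + 12·m_1 + 3·m_2 = 6(Δ_1 - Δ_0) = 14
  3·m_1 + 12·m_2 + 3·m_3 = 6(Δ_2 - Δ_1) = -12
  3·m_2 + 10·m_3 + 2·m_4 = 6(Δ_3 - Δ_2) = 26
Natural end conditions: m_0 = m_4 = 0.
Forward elimination and back-substitution give m_0 = 0, m_1 = 358/207, m_2 = -466/207, m_3 = 226/69, m_4 = 0.

1.7295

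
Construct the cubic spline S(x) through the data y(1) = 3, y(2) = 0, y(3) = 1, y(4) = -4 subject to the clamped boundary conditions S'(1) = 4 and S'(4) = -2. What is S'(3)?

Let M_i = S''(x_i). Step sizes h_i = 1, 1, 1; slopes of the chords Δ_i = (y_(i+1) - y_i)/h_i = -3, 1, -5.
  1·M_0 + 4·M_1 + 1·M_2 = 6(Δ_1 - Δ_0) = 24
  1·M_1 + 4·M_2 + 1·M_3 = 6(Δ_2 - Δ_1) = -36
Clamped end conditions give two more equations: 2h_0·M_0 + h_0·M_1 = 6(Δ_0 - S'(1)) = -42 and h_2·M_2 + 2h_2·M_3 = 6(S'(4) - Δ_2) = 18.
Solving the tridiagonal system: M_0 = -30, M_1 = 18, M_2 = -18, M_3 = 18.
On [3, 4], S'(x) = b_2 + 2c_2·(x - 3) + 3d_2·(x - 3)² with b_2 = Δ_2 - h_2(2M_2 + M_3)/6 = -2, c_2 = M_2/2 = -9, d_2 = (M_3 - M_2)/(6h_2) = 6. So S'(3) = -2.

-2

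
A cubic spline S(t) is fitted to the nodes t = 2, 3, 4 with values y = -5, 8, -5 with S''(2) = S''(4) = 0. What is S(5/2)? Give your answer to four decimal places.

Let m_i = S''(x_i). Step sizes h_i = 1, 1; slopes of the chords Δ_i = (y_(i+1) - y_i)/h_i = 13, -13.
  1·m_0 + 4·m_1 + 1·m_2 = 6(Δ_1 - Δ_0) = -156
Natural end conditions: m_0 = m_2 = 0.
Solving: m_0 = 0, m_1 = -39, m_2 = 0.
On [2, 3], S(t) = -5 + 39/2·(t - 2) + 0·(t - 2)² - 13/2·(t - 2)³.
With (t - 2) = 1/2: S(5/2) = 63/16.

3.9375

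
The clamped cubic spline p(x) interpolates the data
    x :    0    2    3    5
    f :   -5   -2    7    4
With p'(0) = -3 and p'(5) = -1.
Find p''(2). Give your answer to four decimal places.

With M_i denoting the second derivative at x_i, h_i = 2, 1, 2, and Δ_i = (y_(i+1) − y_i)/h_i = 3/2, 9, -3/2:
  2·M_0 + 6·M_1 + 1·M_2 = 6(Δ_1 - Δ_0) = 45
  1·M_1 + 6·M_2 + 2·M_3 = 6(Δ_2 - Δ_1) = -63
Clamped end conditions give two more equations: 2h_0·M_0 + h_0·M_1 = 6(Δ_0 - p'(0)) = 27 and h_2·M_2 + 2h_2·M_3 = 6(p'(5) - Δ_2) = 3.
Solving: M_0 = 17/8, M_1 = 37/4, M_2 = -59/4, M_3 = 65/8.

9.2500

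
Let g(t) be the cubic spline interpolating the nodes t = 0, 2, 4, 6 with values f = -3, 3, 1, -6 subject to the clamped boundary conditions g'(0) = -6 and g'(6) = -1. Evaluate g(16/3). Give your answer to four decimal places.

-4.5012

With M_i denoting the second derivative at x_i, h_i = 2, 2, 2, and Δ_i = (y_(i+1) − y_i)/h_i = 3, -1, -7/2:
  2·M_0 + 8·M_1 + 2·M_2 = 6(Δ_1 - Δ_0) = -24
  2·M_1 + 8·M_2 + 2·M_3 = 6(Δ_2 - Δ_1) = -15
Clamped end conditions give two more equations: 2h_0·M_0 + h_0·M_1 = 6(Δ_0 - g'(0)) = 54 and h_2·M_2 + 2h_2·M_3 = 6(g'(6) - Δ_2) = 15.
Solving: M_0 = 509/30, M_1 = -104/15, M_2 = -37/30, M_3 = 131/30.
On [4, 6], g(t) = 1 - 62/15·(t - 4) - 37/60·(t - 4)² + 7/15·(t - 4)³.
With (t - 4) = 4/3: g(16/3) = -1823/405.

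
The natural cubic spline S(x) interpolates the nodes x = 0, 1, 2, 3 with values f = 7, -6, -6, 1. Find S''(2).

6

Put σ_i = S'' at the i-th knot. Here h = (1, 1, 1) and Δ = (-13, 0, 7), so the interior equations h_(i-1)·σ_(i-1) + 2(h_(i-1)+h_i)·σ_i + h_i·σ_(i+1) = 6(Δ_i − Δ_(i-1)) read
  1·σ_0 + 4·σ_1 + 1·σ_2 = 6(Δ_1 - Δ_0) = 78
  1·σ_1 + 4·σ_2 + 1·σ_3 = 6(Δ_2 - Δ_1) = 42
Natural end conditions: σ_0 = σ_3 = 0.
Solving: σ_0 = 0, σ_1 = 18, σ_2 = 6, σ_3 = 0.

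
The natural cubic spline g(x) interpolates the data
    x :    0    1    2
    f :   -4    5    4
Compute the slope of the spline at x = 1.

4

Let σ_i = g''(x_i). Step sizes h_i = 1, 1; slopes of the chords Δ_i = (y_(i+1) - y_i)/h_i = 9, -1.
  1·σ_0 + 4·σ_1 + 1·σ_2 = 6(Δ_1 - Δ_0) = -60
Natural end conditions: σ_0 = σ_2 = 0.
Solving: σ_0 = 0, σ_1 = -15, σ_2 = 0.
On [1, 2], g'(x) = b_1 + 2c_1·(x - 1) + 3d_1·(x - 1)² with b_1 = Δ_1 - h_1(2σ_1 + σ_2)/6 = 4, c_1 = σ_1/2 = -15/2, d_1 = (σ_2 - σ_1)/(6h_1) = 5/2. So g'(1) = 4.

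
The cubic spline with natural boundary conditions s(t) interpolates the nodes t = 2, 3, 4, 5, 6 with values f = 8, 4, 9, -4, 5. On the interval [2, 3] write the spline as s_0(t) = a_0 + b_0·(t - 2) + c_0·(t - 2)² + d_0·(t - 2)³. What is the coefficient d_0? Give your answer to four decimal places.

4.0893

Let M_i = s''(x_i). Step sizes h_i = 1, 1, 1, 1; slopes of the chords Δ_i = (y_(i+1) - y_i)/h_i = -4, 5, -13, 9.
  1·M_0 + 4·M_1 + 1·M_2 = 6(Δ_1 - Δ_0) = 54
  1·M_1 + 4·M_2 + 1·M_3 = 6(Δ_2 - Δ_1) = -108
  1·M_2 + 4·M_3 + 1·M_4 = 6(Δ_3 - Δ_2) = 132
Natural end conditions: M_0 = M_4 = 0.
Solving the tridiagonal system: M_0 = 0, M_1 = 687/28, M_2 = -309/7, M_3 = 1233/28, M_4 = 0.
On [2, 3], with s_0(t) = a_0 + b_0·(t - 2) + c_0·(t - 2)² + d_0·(t - 2)³: c_0 = M_0/2 = 0, d_0 = (M_1 - M_0)/(6h_0) = 229/56, b_0 = Δ_0 - h_0(2M_0 + M_1)/6 = -453/56.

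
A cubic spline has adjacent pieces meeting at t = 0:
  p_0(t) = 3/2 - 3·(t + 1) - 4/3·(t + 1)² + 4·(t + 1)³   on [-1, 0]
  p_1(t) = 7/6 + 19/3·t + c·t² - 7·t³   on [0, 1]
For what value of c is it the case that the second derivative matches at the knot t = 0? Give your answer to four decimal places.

10.6667

p_0''(t) = -8/3 + 24·(t + 1), so p_0''(0) = 64/3. On the right, p_1''(0) = 2c, so c = 32/3.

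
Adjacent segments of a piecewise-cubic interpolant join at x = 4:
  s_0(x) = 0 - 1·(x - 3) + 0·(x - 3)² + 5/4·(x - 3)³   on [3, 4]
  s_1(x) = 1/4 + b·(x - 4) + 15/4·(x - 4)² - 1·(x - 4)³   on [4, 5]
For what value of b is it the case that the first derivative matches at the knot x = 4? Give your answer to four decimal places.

s_0'(x) = -1 + 0·(x - 3) + 15/4·(x - 3)², so s_0'(4) = 11/4. On the right, s_1'(4) = b, so b = 11/4.

2.7500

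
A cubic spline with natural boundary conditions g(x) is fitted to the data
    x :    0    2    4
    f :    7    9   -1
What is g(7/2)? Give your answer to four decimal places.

Let M_i = g''(x_i). Step sizes h_i = 2, 2; slopes of the chords Δ_i = (y_(i+1) - y_i)/h_i = 1, -5.
  2·M_0 + 8·M_1 + 2·M_2 = 6(Δ_1 - Δ_0) = -36
Natural end conditions: M_0 = M_2 = 0.
Hence M_0 = 0, M_1 = -9/2, M_2 = 0.
On [2, 4], g(x) = 9 - 2·(x - 2) - 9/4·(x - 2)² + 3/8·(x - 2)³.
With (x - 2) = 3/2: g(7/2) = 141/64.

2.2031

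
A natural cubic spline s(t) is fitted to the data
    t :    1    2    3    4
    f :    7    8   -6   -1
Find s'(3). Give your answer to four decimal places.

-7.1333

Put M_i = s'' at the i-th knot. Here h = (1, 1, 1) and Δ = (1, -14, 5), so the interior equations h_(i-1)·M_(i-1) + 2(h_(i-1)+h_i)·M_i + h_i·M_(i+1) = 6(Δ_i − Δ_(i-1)) read
  1·M_0 + 4·M_1 + 1·M_2 = 6(Δ_1 - Δ_0) = -90
  1·M_1 + 4·M_2 + 1·M_3 = 6(Δ_2 - Δ_1) = 114
Natural end conditions: M_0 = M_3 = 0.
Solving: M_0 = 0, M_1 = -158/5, M_2 = 182/5, M_3 = 0.
On [3, 4], s'(t) = b_2 + 2c_2·(t - 3) + 3d_2·(t - 3)² with b_2 = Δ_2 - h_2(2M_2 + M_3)/6 = -107/15, c_2 = M_2/2 = 91/5, d_2 = (M_3 - M_2)/(6h_2) = -91/15. So s'(3) = -107/15.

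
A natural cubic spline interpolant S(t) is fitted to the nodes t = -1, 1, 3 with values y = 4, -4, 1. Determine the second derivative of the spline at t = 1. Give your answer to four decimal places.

4.8750

Put m_i = S'' at the i-th knot. Here h = (2, 2) and Δ = (-4, 5/2), so the interior equations h_(i-1)·m_(i-1) + 2(h_(i-1)+h_i)·m_i + h_i·m_(i+1) = 6(Δ_i − Δ_(i-1)) read
  2·m_0 + 8·m_1 + 2·m_2 = 6(Δ_1 - Δ_0) = 39
Natural end conditions: m_0 = m_2 = 0.
Forward elimination and back-substitution give m_0 = 0, m_1 = 39/8, m_2 = 0.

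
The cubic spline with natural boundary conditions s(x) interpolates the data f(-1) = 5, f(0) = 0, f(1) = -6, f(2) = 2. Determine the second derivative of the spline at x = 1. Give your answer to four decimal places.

22.8000

Let m_i = s''(x_i). Step sizes h_i = 1, 1, 1; slopes of the chords Δ_i = (y_(i+1) - y_i)/h_i = -5, -6, 8.
  1·m_0 + 4·m_1 + 1·m_2 = 6(Δ_1 - Δ_0) = -6
  1·m_1 + 4·m_2 + 1·m_3 = 6(Δ_2 - Δ_1) = 84
Natural end conditions: m_0 = m_3 = 0.
Solving the tridiagonal system: m_0 = 0, m_1 = -36/5, m_2 = 114/5, m_3 = 0.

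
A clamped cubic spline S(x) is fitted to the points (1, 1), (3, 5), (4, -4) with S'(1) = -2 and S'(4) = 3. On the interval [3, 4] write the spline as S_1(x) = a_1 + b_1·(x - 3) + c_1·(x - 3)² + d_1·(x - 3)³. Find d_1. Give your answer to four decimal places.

With m_i denoting the second derivative at x_i, h_i = 2, 1, and Δ_i = (y_(i+1) − y_i)/h_i = 2, -9:
  2·m_0 + 6·m_1 + 1·m_2 = 6(Δ_1 - Δ_0) = -66
Clamped end conditions give two more equations: 2h_0·m_0 + h_0·m_1 = 6(Δ_0 - S'(1)) = 24 and h_1·m_1 + 2h_1·m_2 = 6(S'(4) - Δ_1) = 72.
Forward elimination and back-substitution give m_0 = 56/3, m_1 = -76/3, m_2 = 146/3.
On [3, 4], with S_1(x) = a_1 + b_1·(x - 3) + c_1·(x - 3)² + d_1·(x - 3)³: c_1 = m_1/2 = -38/3, d_1 = (m_2 - m_1)/(6h_1) = 37/3, b_1 = Δ_1 - h_1(2m_1 + m_2)/6 = -26/3.

12.3333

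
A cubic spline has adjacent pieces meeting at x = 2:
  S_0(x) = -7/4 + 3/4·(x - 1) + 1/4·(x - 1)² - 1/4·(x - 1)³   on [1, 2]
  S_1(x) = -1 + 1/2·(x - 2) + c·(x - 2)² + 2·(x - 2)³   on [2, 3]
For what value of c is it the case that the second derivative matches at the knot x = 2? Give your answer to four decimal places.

-0.5000

S_0''(x) = 1/2 - 3/2·(x - 1), so S_0''(2) = -1. On the right, S_1''(2) = 2c, so c = -1/2.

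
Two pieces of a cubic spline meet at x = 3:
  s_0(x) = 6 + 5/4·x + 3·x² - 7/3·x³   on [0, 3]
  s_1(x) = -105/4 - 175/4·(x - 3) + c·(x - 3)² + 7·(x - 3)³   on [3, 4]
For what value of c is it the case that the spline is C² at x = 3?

s_0''(x) = 6 - 14·x, so s_0''(3) = -36. On the right, s_1''(3) = 2c, so c = -18.

-18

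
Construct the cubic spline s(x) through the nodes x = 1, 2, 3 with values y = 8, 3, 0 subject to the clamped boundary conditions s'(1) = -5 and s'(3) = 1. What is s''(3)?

With σ_i denoting the second derivative at x_i, h_i = 1, 1, and Δ_i = (y_(i+1) − y_i)/h_i = -5, -3:
  1·σ_0 + 4·σ_1 + 1·σ_2 = 6(Δ_1 - Δ_0) = 12
Clamped end conditions give two more equations: 2h_0·σ_0 + h_0·σ_1 = 6(Δ_0 - s'(1)) = 0 and h_1·σ_1 + 2h_1·σ_2 = 6(s'(3) - Δ_1) = 24.
Solving the tridiagonal system: σ_0 = 0, σ_1 = 0, σ_2 = 12.

12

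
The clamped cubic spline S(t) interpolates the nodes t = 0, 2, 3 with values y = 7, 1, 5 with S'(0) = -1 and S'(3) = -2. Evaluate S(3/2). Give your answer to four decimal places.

Write m_i for S''(x_i). With h_i = 2, 1 and divided differences Δ_i = -3, 4, the continuity of S' gives the tridiagonal system
  2·m_0 + 6·m_1 + 1·m_2 = 6(Δ_1 - Δ_0) = 42
Clamped end conditions give two more equations: 2h_0·m_0 + h_0·m_1 = 6(Δ_0 - S'(0)) = -12 and h_1·m_1 + 2h_1·m_2 = 6(S'(3) - Δ_1) = -36.
Solving: m_0 = -31/3, m_1 = 44/3, m_2 = -76/3.
On [0, 2], S(t) = 7 - 1·t - 31/6·t² + 25/12·t³.
With t = 3/2: S(3/2) = 29/32.

0.9063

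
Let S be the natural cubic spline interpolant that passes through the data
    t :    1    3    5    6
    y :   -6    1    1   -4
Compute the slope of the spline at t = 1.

4

Let σ_i = S''(x_i). Step sizes h_i = 2, 2, 1; slopes of the chords Δ_i = (y_(i+1) - y_i)/h_i = 7/2, 0, -5.
  2·σ_0 + 8·σ_1 + 2·σ_2 = 6(Δ_1 - Δ_0) = -21
  2·σ_1 + 6·σ_2 + 1·σ_3 = 6(Δ_2 - Δ_1) = -30
Natural end conditions: σ_0 = σ_3 = 0.
Forward elimination and back-substitution give σ_0 = 0, σ_1 = -3/2, σ_2 = -9/2, σ_3 = 0.
On [1, 3], S'(t) = b_0 + 2c_0·(t - 1) + 3d_0·(t - 1)² with b_0 = Δ_0 - h_0(2σ_0 + σ_1)/6 = 4, c_0 = σ_0/2 = 0, d_0 = (σ_1 - σ_0)/(6h_0) = -1/8. So S'(1) = 4.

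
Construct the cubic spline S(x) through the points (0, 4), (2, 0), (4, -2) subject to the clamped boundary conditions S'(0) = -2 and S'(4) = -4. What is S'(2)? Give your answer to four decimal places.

-0.7500

With σ_i denoting the second derivative at x_i, h_i = 2, 2, and Δ_i = (y_(i+1) − y_i)/h_i = -2, -1:
  2·σ_0 + 8·σ_1 + 2·σ_2 = 6(Δ_1 - Δ_0) = 6
Clamped end conditions give two more equations: 2h_0·σ_0 + h_0·σ_1 = 6(Δ_0 - S'(0)) = 0 and h_1·σ_1 + 2h_1·σ_2 = 6(S'(4) - Δ_1) = -18.
Forward elimination and back-substitution give σ_0 = -5/4, σ_1 = 5/2, σ_2 = -23/4.
On [2, 4], S'(x) = b_1 + 2c_1·(x - 2) + 3d_1·(x - 2)² with b_1 = Δ_1 - h_1(2σ_1 + σ_2)/6 = -3/4, c_1 = σ_1/2 = 5/4, d_1 = (σ_2 - σ_1)/(6h_1) = -11/16. So S'(2) = -3/4.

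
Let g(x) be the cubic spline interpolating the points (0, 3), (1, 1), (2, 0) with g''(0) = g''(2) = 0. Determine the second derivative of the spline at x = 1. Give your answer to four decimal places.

1.5000

With M_i denoting the second derivative at x_i, h_i = 1, 1, and Δ_i = (y_(i+1) − y_i)/h_i = -2, -1:
  1·M_0 + 4·M_1 + 1·M_2 = 6(Δ_1 - Δ_0) = 6
Natural end conditions: M_0 = M_2 = 0.
Solving the tridiagonal system: M_0 = 0, M_1 = 3/2, M_2 = 0.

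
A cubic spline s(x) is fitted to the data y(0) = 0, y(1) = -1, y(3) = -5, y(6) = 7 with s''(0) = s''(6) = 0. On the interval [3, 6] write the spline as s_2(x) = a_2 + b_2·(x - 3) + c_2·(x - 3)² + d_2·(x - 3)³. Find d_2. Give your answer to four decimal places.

-0.2262

Put M_i = s'' at the i-th knot. Here h = (1, 2, 3) and Δ = (-1, -2, 4), so the interior equations h_(i-1)·M_(i-1) + 2(h_(i-1)+h_i)·M_i + h_i·M_(i+1) = 6(Δ_i − Δ_(i-1)) read
  1·M_0 + 6·M_1 + 2·M_2 = 6(Δ_1 - Δ_0) = -6
  2·M_1 + 10·M_2 + 3·M_3 = 6(Δ_2 - Δ_1) = 36
Natural end conditions: M_0 = M_3 = 0.
Solving: M_0 = 0, M_1 = -33/14, M_2 = 57/14, M_3 = 0.
On [3, 6], with s_2(x) = a_2 + b_2·(x - 3) + c_2·(x - 3)² + d_2·(x - 3)³: c_2 = M_2/2 = 57/28, d_2 = (M_3 - M_2)/(6h_2) = -19/84, b_2 = Δ_2 - h_2(2M_2 + M_3)/6 = -1/14.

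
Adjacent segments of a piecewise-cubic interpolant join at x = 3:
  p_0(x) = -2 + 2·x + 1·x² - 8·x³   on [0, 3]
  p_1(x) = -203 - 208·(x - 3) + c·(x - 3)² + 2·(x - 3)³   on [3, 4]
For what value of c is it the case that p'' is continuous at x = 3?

-71

p_0''(x) = 2 - 48·x, so p_0''(3) = -142. On the right, p_1''(3) = 2c, so c = -71.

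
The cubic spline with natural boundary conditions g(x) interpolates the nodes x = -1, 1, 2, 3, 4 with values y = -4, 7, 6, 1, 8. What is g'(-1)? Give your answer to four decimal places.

7.1163

With σ_i denoting the second derivative at x_i, h_i = 2, 1, 1, 1, and Δ_i = (y_(i+1) − y_i)/h_i = 11/2, -1, -5, 7:
  2·σ_0 + 6·σ_1 + 1·σ_2 = 6(Δ_1 - Δ_0) = -39
  1·σ_1 + 4·σ_2 + 1·σ_3 = 6(Δ_2 - Δ_1) = -24
  1·σ_2 + 4·σ_3 + 1·σ_4 = 6(Δ_3 - Δ_2) = 72
Natural end conditions: σ_0 = σ_4 = 0.
Hence σ_0 = 0, σ_1 = -417/86, σ_2 = -426/43, σ_3 = 1761/86, σ_4 = 0.
On [-1, 1], g'(x) = b_0 + 2c_0·(x + 1) + 3d_0·(x + 1)² with b_0 = Δ_0 - h_0(2σ_0 + σ_1)/6 = 306/43, c_0 = σ_0/2 = 0, d_0 = (σ_1 - σ_0)/(6h_0) = -139/344. So g'(-1) = 306/43.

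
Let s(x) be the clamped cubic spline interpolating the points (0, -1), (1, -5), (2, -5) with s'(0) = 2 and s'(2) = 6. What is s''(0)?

-22

Put m_i = s'' at the i-th knot. Here h = (1, 1) and Δ = (-4, 0), so the interior equations h_(i-1)·m_(i-1) + 2(h_(i-1)+h_i)·m_i + h_i·m_(i+1) = 6(Δ_i − Δ_(i-1)) read
  1·m_0 + 4·m_1 + 1·m_2 = 6(Δ_1 - Δ_0) = 24
Clamped end conditions give two more equations: 2h_0·m_0 + h_0·m_1 = 6(Δ_0 - s'(0)) = -36 and h_1·m_1 + 2h_1·m_2 = 6(s'(2) - Δ_1) = 36.
Forward elimination and back-substitution give m_0 = -22, m_1 = 8, m_2 = 14.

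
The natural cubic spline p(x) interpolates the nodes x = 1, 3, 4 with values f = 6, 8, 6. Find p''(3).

Let m_i = p''(x_i). Step sizes h_i = 2, 1; slopes of the chords Δ_i = (y_(i+1) - y_i)/h_i = 1, -2.
  2·m_0 + 6·m_1 + 1·m_2 = 6(Δ_1 - Δ_0) = -18
Natural end conditions: m_0 = m_2 = 0.
Forward elimination and back-substitution give m_0 = 0, m_1 = -3, m_2 = 0.

-3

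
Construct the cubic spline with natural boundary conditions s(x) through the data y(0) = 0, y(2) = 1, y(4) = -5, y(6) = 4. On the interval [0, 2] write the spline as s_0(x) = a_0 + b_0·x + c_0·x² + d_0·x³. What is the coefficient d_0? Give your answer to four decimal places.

-0.3583

Put M_i = s'' at the i-th knot. Here h = (2, 2, 2) and Δ = (1/2, -3, 9/2), so the interior equations h_(i-1)·M_(i-1) + 2(h_(i-1)+h_i)·M_i + h_i·M_(i+1) = 6(Δ_i − Δ_(i-1)) read
  2·M_0 + 8·M_1 + 2·M_2 = 6(Δ_1 - Δ_0) = -21
  2·M_1 + 8·M_2 + 2·M_3 = 6(Δ_2 - Δ_1) = 45
Natural end conditions: M_0 = M_3 = 0.
Solving the tridiagonal system: M_0 = 0, M_1 = -43/10, M_2 = 67/10, M_3 = 0.
On [0, 2], with s_0(x) = a_0 + b_0·x + c_0·x² + d_0·x³: c_0 = M_0/2 = 0, d_0 = (M_1 - M_0)/(6h_0) = -43/120, b_0 = Δ_0 - h_0(2M_0 + M_1)/6 = 29/15.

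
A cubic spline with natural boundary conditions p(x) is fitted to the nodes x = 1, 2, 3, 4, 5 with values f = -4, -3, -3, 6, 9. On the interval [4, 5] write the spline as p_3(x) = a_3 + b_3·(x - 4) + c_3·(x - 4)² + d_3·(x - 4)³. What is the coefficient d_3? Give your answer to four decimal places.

Let m_i = p''(x_i). Step sizes h_i = 1, 1, 1, 1; slopes of the chords Δ_i = (y_(i+1) - y_i)/h_i = 1, 0, 9, 3.
  1·m_0 + 4·m_1 + 1·m_2 = 6(Δ_1 - Δ_0) = -6
  1·m_1 + 4·m_2 + 1·m_3 = 6(Δ_2 - Δ_1) = 54
  1·m_2 + 4·m_3 + 1·m_4 = 6(Δ_3 - Δ_2) = -36
Natural end conditions: m_0 = m_4 = 0.
Forward elimination and back-substitution give m_0 = 0, m_1 = -171/28, m_2 = 129/7, m_3 = -381/28, m_4 = 0.
On [4, 5], with p_3(x) = a_3 + b_3·(x - 4) + c_3·(x - 4)² + d_3·(x - 4)³: c_3 = m_3/2 = -381/56, d_3 = (m_4 - m_3)/(6h_3) = 127/56, b_3 = Δ_3 - h_3(2m_3 + m_4)/6 = 211/28.

2.2679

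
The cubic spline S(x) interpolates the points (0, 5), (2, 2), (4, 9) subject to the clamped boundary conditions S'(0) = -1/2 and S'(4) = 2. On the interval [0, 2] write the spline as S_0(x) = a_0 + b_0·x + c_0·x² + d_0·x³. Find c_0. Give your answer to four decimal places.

Write M_i for S''(x_i). With h_i = 2, 2 and divided differences Δ_i = -3/2, 7/2, the continuity of S' gives the tridiagonal system
  2·M_0 + 8·M_1 + 2·M_2 = 6(Δ_1 - Δ_0) = 30
Clamped end conditions give two more equations: 2h_0·M_0 + h_0·M_1 = 6(Δ_0 - S'(0)) = -6 and h_1·M_1 + 2h_1·M_2 = 6(S'(4) - Δ_1) = -9.
Solving: M_0 = -37/8, M_1 = 25/4, M_2 = -43/8.
On [0, 2], with S_0(x) = a_0 + b_0·x + c_0·x² + d_0·x³: c_0 = M_0/2 = -37/16, d_0 = (M_1 - M_0)/(6h_0) = 29/32, b_0 = Δ_0 - h_0(2M_0 + M_1)/6 = -1/2.

-2.3125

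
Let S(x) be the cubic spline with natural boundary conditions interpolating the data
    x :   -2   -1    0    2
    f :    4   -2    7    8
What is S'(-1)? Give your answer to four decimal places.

2.5652

Write σ_i for S''(x_i). With h_i = 1, 1, 2 and divided differences Δ_i = -6, 9, 1/2, the continuity of S' gives the tridiagonal system
  1·σ_0 + 4·σ_1 + 1·σ_2 = 6(Δ_1 - Δ_0) = 90
  1·σ_1 + 6·σ_2 + 2·σ_3 = 6(Δ_2 - Δ_1) = -51
Natural end conditions: σ_0 = σ_3 = 0.
Solving the tridiagonal system: σ_0 = 0, σ_1 = 591/23, σ_2 = -294/23, σ_3 = 0.
On [-1, 0], S'(x) = b_1 + 2c_1·(x + 1) + 3d_1·(x + 1)² with b_1 = Δ_1 - h_1(2σ_1 + σ_2)/6 = 59/23, c_1 = σ_1/2 = 591/46, d_1 = (σ_2 - σ_1)/(6h_1) = -295/46. So S'(-1) = 59/23.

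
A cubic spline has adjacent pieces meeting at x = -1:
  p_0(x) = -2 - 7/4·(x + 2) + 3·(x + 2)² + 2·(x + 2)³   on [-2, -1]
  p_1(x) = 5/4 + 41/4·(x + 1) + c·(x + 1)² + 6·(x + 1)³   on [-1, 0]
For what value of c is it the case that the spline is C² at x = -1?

p_0''(x) = 6 + 12·(x + 2), so p_0''(-1) = 18. On the right, p_1''(-1) = 2c, so c = 9.

9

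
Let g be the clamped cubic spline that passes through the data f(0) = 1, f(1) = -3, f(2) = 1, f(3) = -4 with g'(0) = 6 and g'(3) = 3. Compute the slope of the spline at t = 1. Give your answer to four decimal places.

With m_i denoting the second derivative at x_i, h_i = 1, 1, 1, and Δ_i = (y_(i+1) − y_i)/h_i = -4, 4, -5:
  1·m_0 + 4·m_1 + 1·m_2 = 6(Δ_1 - Δ_0) = 48
  1·m_1 + 4·m_2 + 1·m_3 = 6(Δ_2 - Δ_1) = -54
Clamped end conditions give two more equations: 2h_0·m_0 + h_0·m_1 = 6(Δ_0 - g'(0)) = -60 and h_2·m_2 + 2h_2·m_3 = 6(g'(3) - Δ_2) = 48.
Forward elimination and back-substitution give m_0 = -228/5, m_1 = 156/5, m_2 = -156/5, m_3 = 198/5.
On [1, 2], g'(t) = b_1 + 2c_1·(t - 1) + 3d_1·(t - 1)² with b_1 = Δ_1 - h_1(2m_1 + m_2)/6 = -6/5, c_1 = m_1/2 = 78/5, d_1 = (m_2 - m_1)/(6h_1) = -52/5. So g'(1) = -6/5.

-1.2000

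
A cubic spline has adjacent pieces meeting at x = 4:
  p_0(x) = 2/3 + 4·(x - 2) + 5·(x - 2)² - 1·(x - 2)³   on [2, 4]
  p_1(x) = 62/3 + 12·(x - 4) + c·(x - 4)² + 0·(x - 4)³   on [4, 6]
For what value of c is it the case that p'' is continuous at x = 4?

p_0''(x) = 10 - 6·(x - 2), so p_0''(4) = -2. On the right, p_1''(4) = 2c, so c = -1.

-1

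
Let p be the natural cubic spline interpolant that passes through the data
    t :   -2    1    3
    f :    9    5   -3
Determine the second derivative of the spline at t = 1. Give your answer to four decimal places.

-1.6000

Let M_i = p''(x_i). Step sizes h_i = 3, 2; slopes of the chords Δ_i = (y_(i+1) - y_i)/h_i = -4/3, -4.
  3·M_0 + 10·M_1 + 2·M_2 = 6(Δ_1 - Δ_0) = -16
Natural end conditions: M_0 = M_2 = 0.
Solving: M_0 = 0, M_1 = -8/5, M_2 = 0.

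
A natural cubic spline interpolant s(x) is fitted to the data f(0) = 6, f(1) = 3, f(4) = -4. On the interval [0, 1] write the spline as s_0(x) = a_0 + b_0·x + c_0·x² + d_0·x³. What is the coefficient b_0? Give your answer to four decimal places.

-3.0833

With M_i denoting the second derivative at x_i, h_i = 1, 3, and Δ_i = (y_(i+1) − y_i)/h_i = -3, -7/3:
  1·M_0 + 8·M_1 + 3·M_2 = 6(Δ_1 - Δ_0) = 4
Natural end conditions: M_0 = M_2 = 0.
Hence M_0 = 0, M_1 = 1/2, M_2 = 0.
On [0, 1], with s_0(x) = a_0 + b_0·x + c_0·x² + d_0·x³: c_0 = M_0/2 = 0, d_0 = (M_1 - M_0)/(6h_0) = 1/12, b_0 = Δ_0 - h_0(2M_0 + M_1)/6 = -37/12.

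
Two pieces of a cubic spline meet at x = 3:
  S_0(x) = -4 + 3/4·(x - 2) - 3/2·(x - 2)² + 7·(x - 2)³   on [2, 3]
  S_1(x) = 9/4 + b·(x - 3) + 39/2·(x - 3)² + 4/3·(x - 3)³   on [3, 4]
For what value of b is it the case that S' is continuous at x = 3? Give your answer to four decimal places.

18.7500

S_0'(x) = 3/4 - 3·(x - 2) + 21·(x - 2)², so S_0'(3) = 75/4. On the right, S_1'(3) = b, so b = 75/4.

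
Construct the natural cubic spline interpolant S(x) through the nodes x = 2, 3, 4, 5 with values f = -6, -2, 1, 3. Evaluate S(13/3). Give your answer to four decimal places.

With M_i denoting the second derivative at x_i, h_i = 1, 1, 1, and Δ_i = (y_(i+1) − y_i)/h_i = 4, 3, 2:
  1·M_0 + 4·M_1 + 1·M_2 = 6(Δ_1 - Δ_0) = -6
  1·M_1 + 4·M_2 + 1·M_3 = 6(Δ_2 - Δ_1) = -6
Natural end conditions: M_0 = M_3 = 0.
Solving: M_0 = 0, M_1 = -6/5, M_2 = -6/5, M_3 = 0.
On [4, 5], S(x) = 1 + 12/5·(x - 4) - 3/5·(x - 4)² + 1/5·(x - 4)³.
With (x - 4) = 1/3: S(13/3) = 47/27.

1.7407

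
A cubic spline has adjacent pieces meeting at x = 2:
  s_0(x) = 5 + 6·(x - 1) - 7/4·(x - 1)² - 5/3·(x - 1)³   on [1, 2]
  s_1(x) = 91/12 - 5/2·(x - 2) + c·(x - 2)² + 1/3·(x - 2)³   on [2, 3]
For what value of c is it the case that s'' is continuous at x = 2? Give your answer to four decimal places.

s_0''(x) = -7/2 - 10·(x - 1), so s_0''(2) = -27/2. On the right, s_1''(2) = 2c, so c = -27/4.

-6.7500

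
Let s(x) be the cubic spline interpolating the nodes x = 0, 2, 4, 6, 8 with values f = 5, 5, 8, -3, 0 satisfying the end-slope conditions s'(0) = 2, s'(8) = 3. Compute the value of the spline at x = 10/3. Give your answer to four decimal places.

8.1601

Put M_i = s'' at the i-th knot. Here h = (2, 2, 2, 2) and Δ = (0, 3/2, -11/2, 3/2), so the interior equations h_(i-1)·M_(i-1) + 2(h_(i-1)+h_i)·M_i + h_i·M_(i+1) = 6(Δ_i − Δ_(i-1)) read
  2·M_0 + 8·M_1 + 2·M_2 = 6(Δ_1 - Δ_0) = 9
  2·M_1 + 8·M_2 + 2·M_3 = 6(Δ_2 - Δ_1) = -42
  2·M_2 + 8·M_3 + 2·M_4 = 6(Δ_3 - Δ_2) = 42
Clamped end conditions give two more equations: 2h_0·M_0 + h_0·M_1 = 6(Δ_0 - s'(0)) = -12 and h_3·M_3 + 2h_3·M_4 = 6(s'(8) - Δ_3) = 9.
Solving: M_0 = -589/112, M_1 = 253/56, M_2 = -133/16, M_3 = 433/56, M_4 = -181/112.
On [2, 4], s(x) = 5 + 141/112·(x - 2) + 253/112·(x - 2)² - 479/448·(x - 2)³.
With (x - 2) = 4/3: s(10/3) = 6169/756.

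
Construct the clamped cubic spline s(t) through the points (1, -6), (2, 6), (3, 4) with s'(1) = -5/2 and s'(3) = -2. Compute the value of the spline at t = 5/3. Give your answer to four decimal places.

1.4259

With M_i denoting the second derivative at x_i, h_i = 1, 1, and Δ_i = (y_(i+1) − y_i)/h_i = 12, -2:
  1·M_0 + 4·M_1 + 1·M_2 = 6(Δ_1 - Δ_0) = -84
Clamped end conditions give two more equations: 2h_0·M_0 + h_0·M_1 = 6(Δ_0 - s'(1)) = 87 and h_1·M_1 + 2h_1·M_2 = 6(s'(3) - Δ_1) = 0.
Forward elimination and back-substitution give M_0 = 259/4, M_1 = -85/2, M_2 = 85/4.
On [1, 2], s(t) = -6 - 5/2·(t - 1) + 259/8·(t - 1)² - 143/8·(t - 1)³.
With (t - 1) = 2/3: s(5/3) = 77/54.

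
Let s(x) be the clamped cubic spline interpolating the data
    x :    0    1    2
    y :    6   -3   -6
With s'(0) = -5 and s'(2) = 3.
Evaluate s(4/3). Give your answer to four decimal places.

-5.2593

Put M_i = s'' at the i-th knot. Here h = (1, 1) and Δ = (-9, -3), so the interior equations h_(i-1)·M_(i-1) + 2(h_(i-1)+h_i)·M_i + h_i·M_(i+1) = 6(Δ_i − Δ_(i-1)) read
  1·M_0 + 4·M_1 + 1·M_2 = 6(Δ_1 - Δ_0) = 36
Clamped end conditions give two more equations: 2h_0·M_0 + h_0·M_1 = 6(Δ_0 - s'(0)) = -24 and h_1·M_1 + 2h_1·M_2 = 6(s'(2) - Δ_1) = 36.
Solving the tridiagonal system: M_0 = -17, M_1 = 10, M_2 = 13.
On [1, 2], s(x) = -3 - 17/2·(x - 1) + 5·(x - 1)² + 1/2·(x - 1)³.
With (x - 1) = 1/3: s(4/3) = -142/27.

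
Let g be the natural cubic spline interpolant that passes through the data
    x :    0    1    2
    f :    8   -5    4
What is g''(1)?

Put M_i = g'' at the i-th knot. Here h = (1, 1) and Δ = (-13, 9), so the interior equations h_(i-1)·M_(i-1) + 2(h_(i-1)+h_i)·M_i + h_i·M_(i+1) = 6(Δ_i − Δ_(i-1)) read
  1·M_0 + 4·M_1 + 1·M_2 = 6(Δ_1 - Δ_0) = 132
Natural end conditions: M_0 = M_2 = 0.
Forward elimination and back-substitution give M_0 = 0, M_1 = 33, M_2 = 0.

33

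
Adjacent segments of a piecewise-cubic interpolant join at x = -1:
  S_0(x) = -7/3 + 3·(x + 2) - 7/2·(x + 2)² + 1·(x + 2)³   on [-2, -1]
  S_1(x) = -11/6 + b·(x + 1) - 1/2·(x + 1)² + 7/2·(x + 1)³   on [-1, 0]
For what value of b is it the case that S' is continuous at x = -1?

-1

S_0'(x) = 3 - 7·(x + 2) + 3·(x + 2)², so S_0'(-1) = -1. On the right, S_1'(-1) = b, so b = -1.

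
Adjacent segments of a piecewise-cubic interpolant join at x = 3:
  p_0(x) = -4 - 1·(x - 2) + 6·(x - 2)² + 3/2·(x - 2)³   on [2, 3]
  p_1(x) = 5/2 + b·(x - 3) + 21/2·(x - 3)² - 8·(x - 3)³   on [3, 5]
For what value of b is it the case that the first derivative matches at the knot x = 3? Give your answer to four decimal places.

p_0'(x) = -1 + 12·(x - 2) + 9/2·(x - 2)², so p_0'(3) = 31/2. On the right, p_1'(3) = b, so b = 31/2.

15.5000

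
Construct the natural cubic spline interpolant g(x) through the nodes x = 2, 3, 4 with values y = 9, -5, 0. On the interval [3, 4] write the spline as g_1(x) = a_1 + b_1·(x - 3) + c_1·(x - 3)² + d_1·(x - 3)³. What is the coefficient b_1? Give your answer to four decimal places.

Let M_i = g''(x_i). Step sizes h_i = 1, 1; slopes of the chords Δ_i = (y_(i+1) - y_i)/h_i = -14, 5.
  1·M_0 + 4·M_1 + 1·M_2 = 6(Δ_1 - Δ_0) = 114
Natural end conditions: M_0 = M_2 = 0.
Solving: M_0 = 0, M_1 = 57/2, M_2 = 0.
On [3, 4], with g_1(x) = a_1 + b_1·(x - 3) + c_1·(x - 3)² + d_1·(x - 3)³: c_1 = M_1/2 = 57/4, d_1 = (M_2 - M_1)/(6h_1) = -19/4, b_1 = Δ_1 - h_1(2M_1 + M_2)/6 = -9/2.

-4.5000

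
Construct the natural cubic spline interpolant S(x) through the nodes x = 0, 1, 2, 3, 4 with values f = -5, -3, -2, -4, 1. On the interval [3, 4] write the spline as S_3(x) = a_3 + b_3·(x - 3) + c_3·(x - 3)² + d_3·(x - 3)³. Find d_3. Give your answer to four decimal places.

Let σ_i = S''(x_i). Step sizes h_i = 1, 1, 1, 1; slopes of the chords Δ_i = (y_(i+1) - y_i)/h_i = 2, 1, -2, 5.
  1·σ_0 + 4·σ_1 + 1·σ_2 = 6(Δ_1 - Δ_0) = -6
  1·σ_1 + 4·σ_2 + 1·σ_3 = 6(Δ_2 - Δ_1) = -18
  1·σ_2 + 4·σ_3 + 1·σ_4 = 6(Δ_3 - Δ_2) = 42
Natural end conditions: σ_0 = σ_4 = 0.
Solving: σ_0 = 0, σ_1 = 3/7, σ_2 = -54/7, σ_3 = 87/7, σ_4 = 0.
On [3, 4], with S_3(x) = a_3 + b_3·(x - 3) + c_3·(x - 3)² + d_3·(x - 3)³: c_3 = σ_3/2 = 87/14, d_3 = (σ_4 - σ_3)/(6h_3) = -29/14, b_3 = Δ_3 - h_3(2σ_3 + σ_4)/6 = 6/7.

-2.0714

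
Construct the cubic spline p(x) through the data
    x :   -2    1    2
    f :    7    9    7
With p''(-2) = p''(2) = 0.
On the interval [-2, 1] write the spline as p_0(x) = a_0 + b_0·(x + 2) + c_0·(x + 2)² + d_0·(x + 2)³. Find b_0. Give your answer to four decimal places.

1.6667

With M_i denoting the second derivative at x_i, h_i = 3, 1, and Δ_i = (y_(i+1) − y_i)/h_i = 2/3, -2:
  3·M_0 + 8·M_1 + 1·M_2 = 6(Δ_1 - Δ_0) = -16
Natural end conditions: M_0 = M_2 = 0.
Forward elimination and back-substitution give M_0 = 0, M_1 = -2, M_2 = 0.
On [-2, 1], with p_0(x) = a_0 + b_0·(x + 2) + c_0·(x + 2)² + d_0·(x + 2)³: c_0 = M_0/2 = 0, d_0 = (M_1 - M_0)/(6h_0) = -1/9, b_0 = Δ_0 - h_0(2M_0 + M_1)/6 = 5/3.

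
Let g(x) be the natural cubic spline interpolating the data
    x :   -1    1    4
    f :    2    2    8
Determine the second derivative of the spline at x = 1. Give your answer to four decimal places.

1.2000

Put σ_i = g'' at the i-th knot. Here h = (2, 3) and Δ = (0, 2), so the interior equations h_(i-1)·σ_(i-1) + 2(h_(i-1)+h_i)·σ_i + h_i·σ_(i+1) = 6(Δ_i − Δ_(i-1)) read
  2·σ_0 + 10·σ_1 + 3·σ_2 = 6(Δ_1 - Δ_0) = 12
Natural end conditions: σ_0 = σ_2 = 0.
Forward elimination and back-substitution give σ_0 = 0, σ_1 = 6/5, σ_2 = 0.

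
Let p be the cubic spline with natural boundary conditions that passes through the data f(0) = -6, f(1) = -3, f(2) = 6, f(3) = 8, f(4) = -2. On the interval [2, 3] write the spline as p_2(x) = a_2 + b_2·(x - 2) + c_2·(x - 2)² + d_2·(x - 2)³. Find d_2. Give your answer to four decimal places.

Put σ_i = p'' at the i-th knot. Here h = (1, 1, 1, 1) and Δ = (3, 9, 2, -10), so the interior equations h_(i-1)·σ_(i-1) + 2(h_(i-1)+h_i)·σ_i + h_i·σ_(i+1) = 6(Δ_i − Δ_(i-1)) read
  1·σ_0 + 4·σ_1 + 1·σ_2 = 6(Δ_1 - Δ_0) = 36
  1·σ_1 + 4·σ_2 + 1·σ_3 = 6(Δ_2 - Δ_1) = -42
  1·σ_2 + 4·σ_3 + 1·σ_4 = 6(Δ_3 - Δ_2) = -72
Natural end conditions: σ_0 = σ_4 = 0.
Hence σ_0 = 0, σ_1 = 159/14, σ_2 = -66/7, σ_3 = -219/14, σ_4 = 0.
On [2, 3], with p_2(x) = a_2 + b_2·(x - 2) + c_2·(x - 2)² + d_2·(x - 2)³: c_2 = σ_2/2 = -33/7, d_2 = (σ_3 - σ_2)/(6h_2) = -29/28, b_2 = Δ_2 - h_2(2σ_2 + σ_3)/6 = 31/4.

-1.0357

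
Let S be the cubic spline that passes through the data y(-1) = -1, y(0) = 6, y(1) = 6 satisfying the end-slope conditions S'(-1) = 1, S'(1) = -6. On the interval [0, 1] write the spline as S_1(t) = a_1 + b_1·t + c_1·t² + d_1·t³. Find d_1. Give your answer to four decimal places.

0.5000

Let m_i = S''(x_i). Step sizes h_i = 1, 1; slopes of the chords Δ_i = (y_(i+1) - y_i)/h_i = 7, 0.
  1·m_0 + 4·m_1 + 1·m_2 = 6(Δ_1 - Δ_0) = -42
Clamped end conditions give two more equations: 2h_0·m_0 + h_0·m_1 = 6(Δ_0 - S'(-1)) = 36 and h_1·m_1 + 2h_1·m_2 = 6(S'(1) - Δ_1) = -36.
Solving the tridiagonal system: m_0 = 25, m_1 = -14, m_2 = -11.
On [0, 1], with S_1(t) = a_1 + b_1·t + c_1·t² + d_1·t³: c_1 = m_1/2 = -7, d_1 = (m_2 - m_1)/(6h_1) = 1/2, b_1 = Δ_1 - h_1(2m_1 + m_2)/6 = 13/2.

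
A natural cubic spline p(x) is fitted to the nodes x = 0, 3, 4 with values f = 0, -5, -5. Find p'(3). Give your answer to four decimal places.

-0.4167

With m_i denoting the second derivative at x_i, h_i = 3, 1, and Δ_i = (y_(i+1) − y_i)/h_i = -5/3, 0:
  3·m_0 + 8·m_1 + 1·m_2 = 6(Δ_1 - Δ_0) = 10
Natural end conditions: m_0 = m_2 = 0.
Solving: m_0 = 0, m_1 = 5/4, m_2 = 0.
On [3, 4], p'(x) = b_1 + 2c_1·(x - 3) + 3d_1·(x - 3)² with b_1 = Δ_1 - h_1(2m_1 + m_2)/6 = -5/12, c_1 = m_1/2 = 5/8, d_1 = (m_2 - m_1)/(6h_1) = -5/24. So p'(3) = -5/12.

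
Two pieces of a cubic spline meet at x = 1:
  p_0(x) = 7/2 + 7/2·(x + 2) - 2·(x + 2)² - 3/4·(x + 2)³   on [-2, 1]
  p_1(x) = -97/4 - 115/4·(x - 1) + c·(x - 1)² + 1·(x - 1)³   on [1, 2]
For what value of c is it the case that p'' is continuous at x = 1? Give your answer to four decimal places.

p_0''(x) = -4 - 9/2·(x + 2), so p_0''(1) = -35/2. On the right, p_1''(1) = 2c, so c = -35/4.

-8.7500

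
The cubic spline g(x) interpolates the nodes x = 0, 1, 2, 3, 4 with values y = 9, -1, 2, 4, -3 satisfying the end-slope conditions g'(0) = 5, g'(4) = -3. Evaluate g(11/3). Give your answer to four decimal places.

Put M_i = g'' at the i-th knot. Here h = (1, 1, 1, 1) and Δ = (-10, 3, 2, -7), so the interior equations h_(i-1)·M_(i-1) + 2(h_(i-1)+h_i)·M_i + h_i·M_(i+1) = 6(Δ_i − Δ_(i-1)) read
  1·M_0 + 4·M_1 + 1·M_2 = 6(Δ_1 - Δ_0) = 78
  1·M_1 + 4·M_2 + 1·M_3 = 6(Δ_2 - Δ_1) = -6
  1·M_2 + 4·M_3 + 1·M_4 = 6(Δ_3 - Δ_2) = -54
Clamped end conditions give two more equations: 2h_0·M_0 + h_0·M_1 = 6(Δ_0 - g'(0)) = -90 and h_3·M_3 + 2h_3·M_4 = 6(g'(4) - Δ_3) = 24.
Solving the tridiagonal system: M_0 = -127/2, M_1 = 37, M_2 = -13/2, M_3 = -17, M_4 = 41/2.
On [3, 4], g(x) = 4 - 19/4·(x - 3) - 17/2·(x - 3)² + 25/4·(x - 3)³.
With (x - 3) = 2/3: g(11/3) = -59/54.

-1.0926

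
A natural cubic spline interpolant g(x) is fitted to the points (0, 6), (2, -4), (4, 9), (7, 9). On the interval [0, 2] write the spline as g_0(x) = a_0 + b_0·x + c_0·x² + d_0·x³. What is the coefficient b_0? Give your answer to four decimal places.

Put M_i = g'' at the i-th knot. Here h = (2, 2, 3) and Δ = (-5, 13/2, 0), so the interior equations h_(i-1)·M_(i-1) + 2(h_(i-1)+h_i)·M_i + h_i·M_(i+1) = 6(Δ_i − Δ_(i-1)) read
  2·M_0 + 8·M_1 + 2·M_2 = 6(Δ_1 - Δ_0) = 69
  2·M_1 + 10·M_2 + 3·M_3 = 6(Δ_2 - Δ_1) = -39
Natural end conditions: M_0 = M_3 = 0.
Solving: M_0 = 0, M_1 = 192/19, M_2 = -225/38, M_3 = 0.
On [0, 2], with g_0(x) = a_0 + b_0·x + c_0·x² + d_0·x³: c_0 = M_0/2 = 0, d_0 = (M_1 - M_0)/(6h_0) = 16/19, b_0 = Δ_0 - h_0(2M_0 + M_1)/6 = -159/19.

-8.3684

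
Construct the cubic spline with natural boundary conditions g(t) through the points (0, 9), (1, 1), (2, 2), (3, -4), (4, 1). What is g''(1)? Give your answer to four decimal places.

18.6429

Write M_i for g''(x_i). With h_i = 1, 1, 1, 1 and divided differences Δ_i = -8, 1, -6, 5, the continuity of g' gives the tridiagonal system
  1·M_0 + 4·M_1 + 1·M_2 = 6(Δ_1 - Δ_0) = 54
  1·M_1 + 4·M_2 + 1·M_3 = 6(Δ_2 - Δ_1) = -42
  1·M_2 + 4·M_3 + 1·M_4 = 6(Δ_3 - Δ_2) = 66
Natural end conditions: M_0 = M_4 = 0.
Forward elimination and back-substitution give M_0 = 0, M_1 = 261/14, M_2 = -144/7, M_3 = 303/14, M_4 = 0.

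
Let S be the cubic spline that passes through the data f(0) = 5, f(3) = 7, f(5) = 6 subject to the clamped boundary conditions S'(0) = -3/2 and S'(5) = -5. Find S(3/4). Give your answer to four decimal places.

With σ_i denoting the second derivative at x_i, h_i = 3, 2, and Δ_i = (y_(i+1) − y_i)/h_i = 2/3, -1/2:
  3·σ_0 + 10·σ_1 + 2·σ_2 = 6(Δ_1 - Δ_0) = -7
Clamped end conditions give two more equations: 2h_0·σ_0 + h_0·σ_1 = 6(Δ_0 - S'(0)) = 13 and h_1·σ_1 + 2h_1·σ_2 = 6(S'(5) - Δ_1) = -27.
Solving the tridiagonal system: σ_0 = 13/6, σ_1 = 0, σ_2 = -27/4.
On [0, 3], S(t) = 5 - 3/2·t + 13/12·t² - 13/108·t³.
With t = 3/4: S(3/4) = 1135/256.

4.4336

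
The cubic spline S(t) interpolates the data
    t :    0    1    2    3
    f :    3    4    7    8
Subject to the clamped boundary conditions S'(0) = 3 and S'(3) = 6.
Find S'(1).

2

Let M_i = S''(x_i). Step sizes h_i = 1, 1, 1; slopes of the chords Δ_i = (y_(i+1) - y_i)/h_i = 1, 3, 1.
  1·M_0 + 4·M_1 + 1·M_2 = 6(Δ_1 - Δ_0) = 12
  1·M_1 + 4·M_2 + 1·M_3 = 6(Δ_2 - Δ_1) = -12
Clamped end conditions give two more equations: 2h_0·M_0 + h_0·M_1 = 6(Δ_0 - S'(0)) = -12 and h_2·M_2 + 2h_2·M_3 = 6(S'(3) - Δ_2) = 30.
Solving the tridiagonal system: M_0 = -10, M_1 = 8, M_2 = -10, M_3 = 20.
On [1, 2], S'(t) = b_1 + 2c_1·(t - 1) + 3d_1·(t - 1)² with b_1 = Δ_1 - h_1(2M_1 + M_2)/6 = 2, c_1 = M_1/2 = 4, d_1 = (M_2 - M_1)/(6h_1) = -3. So S'(1) = 2.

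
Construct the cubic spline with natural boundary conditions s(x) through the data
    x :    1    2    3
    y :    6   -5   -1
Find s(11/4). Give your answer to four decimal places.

Write M_i for s''(x_i). With h_i = 1, 1 and divided differences Δ_i = -11, 4, the continuity of s' gives the tridiagonal system
  1·M_0 + 4·M_1 + 1·M_2 = 6(Δ_1 - Δ_0) = 90
Natural end conditions: M_0 = M_2 = 0.
Forward elimination and back-substitution give M_0 = 0, M_1 = 45/2, M_2 = 0.
On [2, 3], s(x) = -5 - 7/2·(x - 2) + 45/4·(x - 2)² - 15/4·(x - 2)³.
With (x - 2) = 3/4: s(11/4) = -737/256.

-2.8789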